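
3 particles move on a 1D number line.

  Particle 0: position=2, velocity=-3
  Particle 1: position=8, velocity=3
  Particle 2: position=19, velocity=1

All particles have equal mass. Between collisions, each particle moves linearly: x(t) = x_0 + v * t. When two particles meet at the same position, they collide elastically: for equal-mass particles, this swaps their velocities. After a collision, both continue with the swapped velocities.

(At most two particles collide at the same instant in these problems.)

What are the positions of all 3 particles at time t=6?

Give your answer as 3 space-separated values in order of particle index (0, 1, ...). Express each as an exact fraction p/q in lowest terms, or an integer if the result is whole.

Answer: -16 25 26

Derivation:
Collision at t=11/2: particles 1 and 2 swap velocities; positions: p0=-29/2 p1=49/2 p2=49/2; velocities now: v0=-3 v1=1 v2=3
Advance to t=6 (no further collisions before then); velocities: v0=-3 v1=1 v2=3; positions = -16 25 26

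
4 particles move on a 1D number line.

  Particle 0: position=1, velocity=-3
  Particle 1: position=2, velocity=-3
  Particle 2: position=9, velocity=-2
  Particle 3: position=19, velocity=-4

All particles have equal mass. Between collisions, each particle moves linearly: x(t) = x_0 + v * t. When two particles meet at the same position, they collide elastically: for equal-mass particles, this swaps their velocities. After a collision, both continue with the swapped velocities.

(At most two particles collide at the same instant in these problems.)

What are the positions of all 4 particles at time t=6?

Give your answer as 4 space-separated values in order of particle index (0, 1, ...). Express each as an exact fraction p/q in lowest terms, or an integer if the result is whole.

Collision at t=5: particles 2 and 3 swap velocities; positions: p0=-14 p1=-13 p2=-1 p3=-1; velocities now: v0=-3 v1=-3 v2=-4 v3=-2
Advance to t=6 (no further collisions before then); velocities: v0=-3 v1=-3 v2=-4 v3=-2; positions = -17 -16 -5 -3

Answer: -17 -16 -5 -3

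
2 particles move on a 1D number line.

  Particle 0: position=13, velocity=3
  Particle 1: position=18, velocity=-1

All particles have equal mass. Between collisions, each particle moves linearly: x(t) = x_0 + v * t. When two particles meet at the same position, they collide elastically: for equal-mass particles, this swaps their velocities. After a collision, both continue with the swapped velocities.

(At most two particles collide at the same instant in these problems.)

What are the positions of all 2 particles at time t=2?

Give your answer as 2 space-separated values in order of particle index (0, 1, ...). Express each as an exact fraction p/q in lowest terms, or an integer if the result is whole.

Answer: 16 19

Derivation:
Collision at t=5/4: particles 0 and 1 swap velocities; positions: p0=67/4 p1=67/4; velocities now: v0=-1 v1=3
Advance to t=2 (no further collisions before then); velocities: v0=-1 v1=3; positions = 16 19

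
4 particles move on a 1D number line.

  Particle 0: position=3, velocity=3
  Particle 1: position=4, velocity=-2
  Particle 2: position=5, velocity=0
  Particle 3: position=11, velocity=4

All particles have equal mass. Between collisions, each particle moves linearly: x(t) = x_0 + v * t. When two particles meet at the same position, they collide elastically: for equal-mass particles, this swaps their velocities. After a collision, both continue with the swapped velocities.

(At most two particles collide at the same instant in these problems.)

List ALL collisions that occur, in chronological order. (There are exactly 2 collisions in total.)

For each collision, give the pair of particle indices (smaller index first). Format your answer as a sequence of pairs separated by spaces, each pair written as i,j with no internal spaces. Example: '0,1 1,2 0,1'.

Collision at t=1/5: particles 0 and 1 swap velocities; positions: p0=18/5 p1=18/5 p2=5 p3=59/5; velocities now: v0=-2 v1=3 v2=0 v3=4
Collision at t=2/3: particles 1 and 2 swap velocities; positions: p0=8/3 p1=5 p2=5 p3=41/3; velocities now: v0=-2 v1=0 v2=3 v3=4

Answer: 0,1 1,2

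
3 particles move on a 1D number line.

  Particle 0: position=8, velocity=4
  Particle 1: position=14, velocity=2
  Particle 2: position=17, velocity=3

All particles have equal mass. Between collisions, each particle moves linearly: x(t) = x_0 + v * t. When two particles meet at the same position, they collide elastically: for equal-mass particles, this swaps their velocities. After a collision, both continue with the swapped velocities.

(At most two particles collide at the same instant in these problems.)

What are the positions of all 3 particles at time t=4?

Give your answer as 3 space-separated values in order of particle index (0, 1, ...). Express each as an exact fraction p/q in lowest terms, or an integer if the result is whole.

Collision at t=3: particles 0 and 1 swap velocities; positions: p0=20 p1=20 p2=26; velocities now: v0=2 v1=4 v2=3
Advance to t=4 (no further collisions before then); velocities: v0=2 v1=4 v2=3; positions = 22 24 29

Answer: 22 24 29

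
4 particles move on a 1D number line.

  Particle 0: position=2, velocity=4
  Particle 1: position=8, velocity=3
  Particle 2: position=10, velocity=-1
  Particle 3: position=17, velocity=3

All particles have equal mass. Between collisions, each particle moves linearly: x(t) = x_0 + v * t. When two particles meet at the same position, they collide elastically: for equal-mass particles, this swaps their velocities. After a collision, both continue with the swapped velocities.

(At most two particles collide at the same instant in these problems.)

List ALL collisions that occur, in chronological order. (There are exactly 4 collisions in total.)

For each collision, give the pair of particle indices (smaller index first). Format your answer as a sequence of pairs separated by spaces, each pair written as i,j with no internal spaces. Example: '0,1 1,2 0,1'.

Answer: 1,2 0,1 1,2 2,3

Derivation:
Collision at t=1/2: particles 1 and 2 swap velocities; positions: p0=4 p1=19/2 p2=19/2 p3=37/2; velocities now: v0=4 v1=-1 v2=3 v3=3
Collision at t=8/5: particles 0 and 1 swap velocities; positions: p0=42/5 p1=42/5 p2=64/5 p3=109/5; velocities now: v0=-1 v1=4 v2=3 v3=3
Collision at t=6: particles 1 and 2 swap velocities; positions: p0=4 p1=26 p2=26 p3=35; velocities now: v0=-1 v1=3 v2=4 v3=3
Collision at t=15: particles 2 and 3 swap velocities; positions: p0=-5 p1=53 p2=62 p3=62; velocities now: v0=-1 v1=3 v2=3 v3=4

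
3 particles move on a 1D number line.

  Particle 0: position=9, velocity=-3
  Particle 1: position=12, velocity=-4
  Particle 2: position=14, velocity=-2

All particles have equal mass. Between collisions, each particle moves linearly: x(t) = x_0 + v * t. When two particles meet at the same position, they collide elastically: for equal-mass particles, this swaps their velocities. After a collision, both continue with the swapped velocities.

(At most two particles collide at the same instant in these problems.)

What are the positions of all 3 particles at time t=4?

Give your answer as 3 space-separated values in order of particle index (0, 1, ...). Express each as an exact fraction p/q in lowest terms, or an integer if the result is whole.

Collision at t=3: particles 0 and 1 swap velocities; positions: p0=0 p1=0 p2=8; velocities now: v0=-4 v1=-3 v2=-2
Advance to t=4 (no further collisions before then); velocities: v0=-4 v1=-3 v2=-2; positions = -4 -3 6

Answer: -4 -3 6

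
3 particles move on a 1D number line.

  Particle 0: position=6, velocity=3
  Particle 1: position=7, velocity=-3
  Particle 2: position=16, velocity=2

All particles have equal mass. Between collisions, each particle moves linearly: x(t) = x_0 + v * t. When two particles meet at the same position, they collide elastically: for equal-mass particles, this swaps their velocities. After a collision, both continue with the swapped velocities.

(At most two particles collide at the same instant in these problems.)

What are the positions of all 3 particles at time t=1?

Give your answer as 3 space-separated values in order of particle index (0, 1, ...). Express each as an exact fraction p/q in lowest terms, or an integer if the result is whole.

Collision at t=1/6: particles 0 and 1 swap velocities; positions: p0=13/2 p1=13/2 p2=49/3; velocities now: v0=-3 v1=3 v2=2
Advance to t=1 (no further collisions before then); velocities: v0=-3 v1=3 v2=2; positions = 4 9 18

Answer: 4 9 18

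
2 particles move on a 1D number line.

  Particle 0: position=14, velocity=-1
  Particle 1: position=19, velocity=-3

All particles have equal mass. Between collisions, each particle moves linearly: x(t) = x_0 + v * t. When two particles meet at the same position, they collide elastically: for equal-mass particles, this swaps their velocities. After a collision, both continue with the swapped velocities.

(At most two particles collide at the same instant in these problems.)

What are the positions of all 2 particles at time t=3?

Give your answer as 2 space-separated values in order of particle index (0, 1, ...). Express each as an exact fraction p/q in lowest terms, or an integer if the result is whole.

Collision at t=5/2: particles 0 and 1 swap velocities; positions: p0=23/2 p1=23/2; velocities now: v0=-3 v1=-1
Advance to t=3 (no further collisions before then); velocities: v0=-3 v1=-1; positions = 10 11

Answer: 10 11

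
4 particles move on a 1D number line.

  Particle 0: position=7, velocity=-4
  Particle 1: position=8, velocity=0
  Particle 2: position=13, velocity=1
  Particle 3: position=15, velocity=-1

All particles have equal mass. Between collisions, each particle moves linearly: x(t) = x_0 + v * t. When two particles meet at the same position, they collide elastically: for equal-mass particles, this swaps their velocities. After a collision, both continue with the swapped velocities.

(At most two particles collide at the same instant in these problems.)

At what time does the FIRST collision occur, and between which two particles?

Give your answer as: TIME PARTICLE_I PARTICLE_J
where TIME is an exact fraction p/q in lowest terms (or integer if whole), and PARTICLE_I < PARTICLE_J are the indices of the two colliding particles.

Pair (0,1): pos 7,8 vel -4,0 -> not approaching (rel speed -4 <= 0)
Pair (1,2): pos 8,13 vel 0,1 -> not approaching (rel speed -1 <= 0)
Pair (2,3): pos 13,15 vel 1,-1 -> gap=2, closing at 2/unit, collide at t=1
Earliest collision: t=1 between 2 and 3

Answer: 1 2 3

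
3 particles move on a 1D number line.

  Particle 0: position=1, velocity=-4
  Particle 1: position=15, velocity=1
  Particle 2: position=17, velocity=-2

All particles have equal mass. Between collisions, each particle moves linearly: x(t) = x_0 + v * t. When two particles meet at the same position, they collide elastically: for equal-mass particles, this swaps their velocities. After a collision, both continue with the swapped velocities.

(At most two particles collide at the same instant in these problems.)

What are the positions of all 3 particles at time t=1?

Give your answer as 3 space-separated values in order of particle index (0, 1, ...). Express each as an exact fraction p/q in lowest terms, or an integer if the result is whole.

Collision at t=2/3: particles 1 and 2 swap velocities; positions: p0=-5/3 p1=47/3 p2=47/3; velocities now: v0=-4 v1=-2 v2=1
Advance to t=1 (no further collisions before then); velocities: v0=-4 v1=-2 v2=1; positions = -3 15 16

Answer: -3 15 16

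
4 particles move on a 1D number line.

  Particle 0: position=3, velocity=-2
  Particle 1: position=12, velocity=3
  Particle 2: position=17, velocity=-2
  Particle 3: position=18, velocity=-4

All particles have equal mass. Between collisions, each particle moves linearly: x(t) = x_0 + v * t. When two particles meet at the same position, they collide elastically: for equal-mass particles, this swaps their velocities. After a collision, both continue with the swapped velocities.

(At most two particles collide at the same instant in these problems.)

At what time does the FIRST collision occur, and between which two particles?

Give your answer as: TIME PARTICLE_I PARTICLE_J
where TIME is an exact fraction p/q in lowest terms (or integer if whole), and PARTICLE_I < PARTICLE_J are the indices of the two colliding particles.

Pair (0,1): pos 3,12 vel -2,3 -> not approaching (rel speed -5 <= 0)
Pair (1,2): pos 12,17 vel 3,-2 -> gap=5, closing at 5/unit, collide at t=1
Pair (2,3): pos 17,18 vel -2,-4 -> gap=1, closing at 2/unit, collide at t=1/2
Earliest collision: t=1/2 between 2 and 3

Answer: 1/2 2 3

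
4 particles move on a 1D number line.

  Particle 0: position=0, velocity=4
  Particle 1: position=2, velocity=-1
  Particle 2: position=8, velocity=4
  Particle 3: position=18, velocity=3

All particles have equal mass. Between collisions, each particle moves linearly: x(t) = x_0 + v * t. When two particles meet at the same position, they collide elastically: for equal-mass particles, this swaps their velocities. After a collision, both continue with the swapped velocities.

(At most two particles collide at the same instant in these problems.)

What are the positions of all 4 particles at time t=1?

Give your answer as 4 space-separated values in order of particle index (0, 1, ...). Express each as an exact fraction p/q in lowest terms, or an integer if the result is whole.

Collision at t=2/5: particles 0 and 1 swap velocities; positions: p0=8/5 p1=8/5 p2=48/5 p3=96/5; velocities now: v0=-1 v1=4 v2=4 v3=3
Advance to t=1 (no further collisions before then); velocities: v0=-1 v1=4 v2=4 v3=3; positions = 1 4 12 21

Answer: 1 4 12 21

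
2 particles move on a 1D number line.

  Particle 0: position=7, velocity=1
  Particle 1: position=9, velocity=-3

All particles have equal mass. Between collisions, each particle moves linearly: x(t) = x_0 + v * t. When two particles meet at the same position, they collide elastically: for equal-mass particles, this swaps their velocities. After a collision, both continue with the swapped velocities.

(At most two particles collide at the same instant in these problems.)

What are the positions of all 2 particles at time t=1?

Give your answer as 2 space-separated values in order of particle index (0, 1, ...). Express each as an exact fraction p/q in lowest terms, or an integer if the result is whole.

Answer: 6 8

Derivation:
Collision at t=1/2: particles 0 and 1 swap velocities; positions: p0=15/2 p1=15/2; velocities now: v0=-3 v1=1
Advance to t=1 (no further collisions before then); velocities: v0=-3 v1=1; positions = 6 8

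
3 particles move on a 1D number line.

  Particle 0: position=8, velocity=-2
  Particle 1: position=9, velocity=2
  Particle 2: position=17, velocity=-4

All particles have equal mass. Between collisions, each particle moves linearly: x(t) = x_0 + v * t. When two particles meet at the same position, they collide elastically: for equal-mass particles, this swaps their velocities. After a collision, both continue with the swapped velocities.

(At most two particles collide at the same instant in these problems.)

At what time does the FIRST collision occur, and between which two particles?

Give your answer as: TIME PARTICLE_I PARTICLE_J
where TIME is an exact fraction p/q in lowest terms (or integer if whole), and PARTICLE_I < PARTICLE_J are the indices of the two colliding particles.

Answer: 4/3 1 2

Derivation:
Pair (0,1): pos 8,9 vel -2,2 -> not approaching (rel speed -4 <= 0)
Pair (1,2): pos 9,17 vel 2,-4 -> gap=8, closing at 6/unit, collide at t=4/3
Earliest collision: t=4/3 between 1 and 2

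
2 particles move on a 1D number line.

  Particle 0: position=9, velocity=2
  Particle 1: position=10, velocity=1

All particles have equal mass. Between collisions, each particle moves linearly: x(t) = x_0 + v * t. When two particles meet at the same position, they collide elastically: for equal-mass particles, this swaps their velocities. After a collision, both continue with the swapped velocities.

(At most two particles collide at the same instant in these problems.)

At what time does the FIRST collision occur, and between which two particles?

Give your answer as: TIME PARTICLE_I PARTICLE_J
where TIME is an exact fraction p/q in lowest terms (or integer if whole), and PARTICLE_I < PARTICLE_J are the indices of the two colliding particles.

Answer: 1 0 1

Derivation:
Pair (0,1): pos 9,10 vel 2,1 -> gap=1, closing at 1/unit, collide at t=1
Earliest collision: t=1 between 0 and 1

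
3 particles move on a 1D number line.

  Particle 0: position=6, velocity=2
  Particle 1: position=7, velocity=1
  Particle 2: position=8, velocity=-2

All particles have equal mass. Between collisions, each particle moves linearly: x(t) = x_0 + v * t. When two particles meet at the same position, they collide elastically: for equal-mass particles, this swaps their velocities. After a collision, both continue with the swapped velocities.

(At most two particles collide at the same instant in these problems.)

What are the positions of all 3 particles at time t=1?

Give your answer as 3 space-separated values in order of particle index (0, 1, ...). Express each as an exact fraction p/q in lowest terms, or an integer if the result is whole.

Collision at t=1/3: particles 1 and 2 swap velocities; positions: p0=20/3 p1=22/3 p2=22/3; velocities now: v0=2 v1=-2 v2=1
Collision at t=1/2: particles 0 and 1 swap velocities; positions: p0=7 p1=7 p2=15/2; velocities now: v0=-2 v1=2 v2=1
Collision at t=1: particles 1 and 2 swap velocities; positions: p0=6 p1=8 p2=8; velocities now: v0=-2 v1=1 v2=2
Advance to t=1 (no further collisions before then); velocities: v0=-2 v1=1 v2=2; positions = 6 8 8

Answer: 6 8 8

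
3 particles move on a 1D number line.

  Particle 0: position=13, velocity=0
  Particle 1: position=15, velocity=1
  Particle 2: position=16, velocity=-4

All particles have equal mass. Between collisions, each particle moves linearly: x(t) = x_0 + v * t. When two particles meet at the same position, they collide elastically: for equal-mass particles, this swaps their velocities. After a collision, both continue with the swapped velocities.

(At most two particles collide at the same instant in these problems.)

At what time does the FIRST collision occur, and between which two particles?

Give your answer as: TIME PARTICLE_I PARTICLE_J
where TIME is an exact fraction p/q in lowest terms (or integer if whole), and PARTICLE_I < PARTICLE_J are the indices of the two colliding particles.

Answer: 1/5 1 2

Derivation:
Pair (0,1): pos 13,15 vel 0,1 -> not approaching (rel speed -1 <= 0)
Pair (1,2): pos 15,16 vel 1,-4 -> gap=1, closing at 5/unit, collide at t=1/5
Earliest collision: t=1/5 between 1 and 2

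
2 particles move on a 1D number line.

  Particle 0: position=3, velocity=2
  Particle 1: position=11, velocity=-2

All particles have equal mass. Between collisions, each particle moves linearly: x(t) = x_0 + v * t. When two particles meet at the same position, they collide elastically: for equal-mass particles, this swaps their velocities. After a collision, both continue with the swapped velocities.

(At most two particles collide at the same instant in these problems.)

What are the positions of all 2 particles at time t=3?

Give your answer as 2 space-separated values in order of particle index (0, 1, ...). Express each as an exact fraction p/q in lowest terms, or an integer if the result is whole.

Collision at t=2: particles 0 and 1 swap velocities; positions: p0=7 p1=7; velocities now: v0=-2 v1=2
Advance to t=3 (no further collisions before then); velocities: v0=-2 v1=2; positions = 5 9

Answer: 5 9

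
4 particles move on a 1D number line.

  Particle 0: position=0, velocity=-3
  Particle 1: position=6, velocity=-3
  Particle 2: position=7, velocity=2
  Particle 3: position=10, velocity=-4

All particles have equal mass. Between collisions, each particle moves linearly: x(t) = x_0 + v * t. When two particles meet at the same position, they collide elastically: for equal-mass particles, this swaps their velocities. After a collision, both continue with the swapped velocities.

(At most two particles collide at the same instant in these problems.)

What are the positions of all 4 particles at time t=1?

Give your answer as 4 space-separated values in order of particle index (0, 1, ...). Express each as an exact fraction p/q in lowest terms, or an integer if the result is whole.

Answer: -3 3 6 9

Derivation:
Collision at t=1/2: particles 2 and 3 swap velocities; positions: p0=-3/2 p1=9/2 p2=8 p3=8; velocities now: v0=-3 v1=-3 v2=-4 v3=2
Advance to t=1 (no further collisions before then); velocities: v0=-3 v1=-3 v2=-4 v3=2; positions = -3 3 6 9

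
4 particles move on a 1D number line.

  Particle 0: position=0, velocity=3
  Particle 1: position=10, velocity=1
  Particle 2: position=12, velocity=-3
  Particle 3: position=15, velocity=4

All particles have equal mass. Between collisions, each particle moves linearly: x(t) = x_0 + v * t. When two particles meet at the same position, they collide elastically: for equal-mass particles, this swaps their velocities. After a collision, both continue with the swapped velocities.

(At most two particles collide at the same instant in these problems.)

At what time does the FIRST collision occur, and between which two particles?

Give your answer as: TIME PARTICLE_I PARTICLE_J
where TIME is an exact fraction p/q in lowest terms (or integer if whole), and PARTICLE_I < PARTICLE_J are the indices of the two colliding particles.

Answer: 1/2 1 2

Derivation:
Pair (0,1): pos 0,10 vel 3,1 -> gap=10, closing at 2/unit, collide at t=5
Pair (1,2): pos 10,12 vel 1,-3 -> gap=2, closing at 4/unit, collide at t=1/2
Pair (2,3): pos 12,15 vel -3,4 -> not approaching (rel speed -7 <= 0)
Earliest collision: t=1/2 between 1 and 2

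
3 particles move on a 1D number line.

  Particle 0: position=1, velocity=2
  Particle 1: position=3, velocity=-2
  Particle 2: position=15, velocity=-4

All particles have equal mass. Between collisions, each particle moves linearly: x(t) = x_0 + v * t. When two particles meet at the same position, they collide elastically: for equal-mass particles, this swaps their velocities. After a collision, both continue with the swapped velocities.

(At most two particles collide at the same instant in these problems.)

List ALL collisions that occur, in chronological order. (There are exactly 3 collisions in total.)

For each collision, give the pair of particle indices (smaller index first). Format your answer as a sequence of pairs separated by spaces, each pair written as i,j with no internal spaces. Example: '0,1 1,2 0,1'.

Answer: 0,1 1,2 0,1

Derivation:
Collision at t=1/2: particles 0 and 1 swap velocities; positions: p0=2 p1=2 p2=13; velocities now: v0=-2 v1=2 v2=-4
Collision at t=7/3: particles 1 and 2 swap velocities; positions: p0=-5/3 p1=17/3 p2=17/3; velocities now: v0=-2 v1=-4 v2=2
Collision at t=6: particles 0 and 1 swap velocities; positions: p0=-9 p1=-9 p2=13; velocities now: v0=-4 v1=-2 v2=2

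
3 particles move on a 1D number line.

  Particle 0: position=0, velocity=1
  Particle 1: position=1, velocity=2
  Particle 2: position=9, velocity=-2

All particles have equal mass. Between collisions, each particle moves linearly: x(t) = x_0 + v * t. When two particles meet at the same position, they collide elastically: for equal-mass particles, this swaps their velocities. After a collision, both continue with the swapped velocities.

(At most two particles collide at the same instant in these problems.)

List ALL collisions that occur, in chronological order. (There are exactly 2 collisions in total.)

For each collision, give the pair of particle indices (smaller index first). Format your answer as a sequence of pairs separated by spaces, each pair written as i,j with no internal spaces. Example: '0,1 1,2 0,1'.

Collision at t=2: particles 1 and 2 swap velocities; positions: p0=2 p1=5 p2=5; velocities now: v0=1 v1=-2 v2=2
Collision at t=3: particles 0 and 1 swap velocities; positions: p0=3 p1=3 p2=7; velocities now: v0=-2 v1=1 v2=2

Answer: 1,2 0,1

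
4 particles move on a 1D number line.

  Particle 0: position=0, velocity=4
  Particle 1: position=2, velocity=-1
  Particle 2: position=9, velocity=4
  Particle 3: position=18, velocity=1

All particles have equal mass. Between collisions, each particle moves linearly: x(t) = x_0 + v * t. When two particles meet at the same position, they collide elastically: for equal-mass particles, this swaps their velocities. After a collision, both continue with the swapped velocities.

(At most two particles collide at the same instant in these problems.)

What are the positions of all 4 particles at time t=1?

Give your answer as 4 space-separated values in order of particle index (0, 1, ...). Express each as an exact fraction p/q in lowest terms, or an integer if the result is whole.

Collision at t=2/5: particles 0 and 1 swap velocities; positions: p0=8/5 p1=8/5 p2=53/5 p3=92/5; velocities now: v0=-1 v1=4 v2=4 v3=1
Advance to t=1 (no further collisions before then); velocities: v0=-1 v1=4 v2=4 v3=1; positions = 1 4 13 19

Answer: 1 4 13 19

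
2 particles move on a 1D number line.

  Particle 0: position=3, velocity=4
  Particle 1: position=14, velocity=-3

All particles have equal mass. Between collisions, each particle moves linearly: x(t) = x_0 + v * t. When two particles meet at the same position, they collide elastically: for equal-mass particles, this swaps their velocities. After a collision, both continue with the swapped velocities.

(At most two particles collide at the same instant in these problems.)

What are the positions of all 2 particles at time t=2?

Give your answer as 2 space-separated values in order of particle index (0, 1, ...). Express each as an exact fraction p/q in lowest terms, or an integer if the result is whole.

Answer: 8 11

Derivation:
Collision at t=11/7: particles 0 and 1 swap velocities; positions: p0=65/7 p1=65/7; velocities now: v0=-3 v1=4
Advance to t=2 (no further collisions before then); velocities: v0=-3 v1=4; positions = 8 11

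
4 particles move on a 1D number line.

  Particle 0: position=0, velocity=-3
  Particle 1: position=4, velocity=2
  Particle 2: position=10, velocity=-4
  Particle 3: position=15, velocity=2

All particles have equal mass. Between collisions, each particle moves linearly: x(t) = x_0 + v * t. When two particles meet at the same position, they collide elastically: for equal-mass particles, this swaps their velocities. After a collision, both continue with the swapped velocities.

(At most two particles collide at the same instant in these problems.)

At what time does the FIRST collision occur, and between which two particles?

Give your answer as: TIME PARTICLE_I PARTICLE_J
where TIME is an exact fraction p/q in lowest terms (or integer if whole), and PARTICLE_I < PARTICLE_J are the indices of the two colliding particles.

Answer: 1 1 2

Derivation:
Pair (0,1): pos 0,4 vel -3,2 -> not approaching (rel speed -5 <= 0)
Pair (1,2): pos 4,10 vel 2,-4 -> gap=6, closing at 6/unit, collide at t=1
Pair (2,3): pos 10,15 vel -4,2 -> not approaching (rel speed -6 <= 0)
Earliest collision: t=1 between 1 and 2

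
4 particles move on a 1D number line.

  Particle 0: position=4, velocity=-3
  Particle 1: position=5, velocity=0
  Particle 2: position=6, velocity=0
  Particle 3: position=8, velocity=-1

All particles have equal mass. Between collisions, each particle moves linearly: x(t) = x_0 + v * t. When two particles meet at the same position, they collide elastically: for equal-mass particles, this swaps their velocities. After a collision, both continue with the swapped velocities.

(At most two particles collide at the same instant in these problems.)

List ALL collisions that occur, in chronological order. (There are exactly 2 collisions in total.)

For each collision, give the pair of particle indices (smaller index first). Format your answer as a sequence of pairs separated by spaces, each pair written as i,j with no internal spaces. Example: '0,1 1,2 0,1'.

Collision at t=2: particles 2 and 3 swap velocities; positions: p0=-2 p1=5 p2=6 p3=6; velocities now: v0=-3 v1=0 v2=-1 v3=0
Collision at t=3: particles 1 and 2 swap velocities; positions: p0=-5 p1=5 p2=5 p3=6; velocities now: v0=-3 v1=-1 v2=0 v3=0

Answer: 2,3 1,2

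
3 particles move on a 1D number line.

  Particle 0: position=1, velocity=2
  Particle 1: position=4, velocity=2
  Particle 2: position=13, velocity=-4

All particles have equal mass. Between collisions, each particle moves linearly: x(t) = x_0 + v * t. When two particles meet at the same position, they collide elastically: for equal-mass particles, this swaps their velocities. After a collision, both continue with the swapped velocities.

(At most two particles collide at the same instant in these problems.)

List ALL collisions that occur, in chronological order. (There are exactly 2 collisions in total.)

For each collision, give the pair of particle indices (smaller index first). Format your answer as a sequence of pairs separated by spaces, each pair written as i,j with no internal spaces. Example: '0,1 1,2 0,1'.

Collision at t=3/2: particles 1 and 2 swap velocities; positions: p0=4 p1=7 p2=7; velocities now: v0=2 v1=-4 v2=2
Collision at t=2: particles 0 and 1 swap velocities; positions: p0=5 p1=5 p2=8; velocities now: v0=-4 v1=2 v2=2

Answer: 1,2 0,1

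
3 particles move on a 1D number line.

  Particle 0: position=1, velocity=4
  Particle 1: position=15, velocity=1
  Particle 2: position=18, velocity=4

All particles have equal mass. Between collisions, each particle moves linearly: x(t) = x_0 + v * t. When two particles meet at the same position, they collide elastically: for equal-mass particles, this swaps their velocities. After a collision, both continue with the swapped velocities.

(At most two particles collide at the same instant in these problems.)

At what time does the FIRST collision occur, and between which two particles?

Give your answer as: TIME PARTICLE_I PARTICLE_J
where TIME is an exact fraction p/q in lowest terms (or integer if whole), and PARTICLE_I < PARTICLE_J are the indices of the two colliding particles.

Answer: 14/3 0 1

Derivation:
Pair (0,1): pos 1,15 vel 4,1 -> gap=14, closing at 3/unit, collide at t=14/3
Pair (1,2): pos 15,18 vel 1,4 -> not approaching (rel speed -3 <= 0)
Earliest collision: t=14/3 between 0 and 1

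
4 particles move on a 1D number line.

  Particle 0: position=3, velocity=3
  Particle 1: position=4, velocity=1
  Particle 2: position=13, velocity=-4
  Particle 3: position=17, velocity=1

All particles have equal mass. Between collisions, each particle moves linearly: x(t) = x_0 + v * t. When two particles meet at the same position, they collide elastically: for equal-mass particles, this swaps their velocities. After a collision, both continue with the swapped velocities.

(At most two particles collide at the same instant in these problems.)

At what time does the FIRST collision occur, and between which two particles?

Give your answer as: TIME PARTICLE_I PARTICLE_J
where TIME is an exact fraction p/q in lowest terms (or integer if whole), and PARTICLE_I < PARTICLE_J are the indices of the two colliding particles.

Answer: 1/2 0 1

Derivation:
Pair (0,1): pos 3,4 vel 3,1 -> gap=1, closing at 2/unit, collide at t=1/2
Pair (1,2): pos 4,13 vel 1,-4 -> gap=9, closing at 5/unit, collide at t=9/5
Pair (2,3): pos 13,17 vel -4,1 -> not approaching (rel speed -5 <= 0)
Earliest collision: t=1/2 between 0 and 1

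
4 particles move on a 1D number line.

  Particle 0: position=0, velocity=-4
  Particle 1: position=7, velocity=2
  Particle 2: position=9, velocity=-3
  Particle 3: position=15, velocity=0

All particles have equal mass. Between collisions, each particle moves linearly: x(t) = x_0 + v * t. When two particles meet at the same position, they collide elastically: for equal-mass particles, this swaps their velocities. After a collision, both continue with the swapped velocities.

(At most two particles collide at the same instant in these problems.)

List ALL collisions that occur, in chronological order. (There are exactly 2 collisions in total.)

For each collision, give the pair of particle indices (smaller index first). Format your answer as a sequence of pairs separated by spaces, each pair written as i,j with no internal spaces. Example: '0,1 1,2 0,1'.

Answer: 1,2 2,3

Derivation:
Collision at t=2/5: particles 1 and 2 swap velocities; positions: p0=-8/5 p1=39/5 p2=39/5 p3=15; velocities now: v0=-4 v1=-3 v2=2 v3=0
Collision at t=4: particles 2 and 3 swap velocities; positions: p0=-16 p1=-3 p2=15 p3=15; velocities now: v0=-4 v1=-3 v2=0 v3=2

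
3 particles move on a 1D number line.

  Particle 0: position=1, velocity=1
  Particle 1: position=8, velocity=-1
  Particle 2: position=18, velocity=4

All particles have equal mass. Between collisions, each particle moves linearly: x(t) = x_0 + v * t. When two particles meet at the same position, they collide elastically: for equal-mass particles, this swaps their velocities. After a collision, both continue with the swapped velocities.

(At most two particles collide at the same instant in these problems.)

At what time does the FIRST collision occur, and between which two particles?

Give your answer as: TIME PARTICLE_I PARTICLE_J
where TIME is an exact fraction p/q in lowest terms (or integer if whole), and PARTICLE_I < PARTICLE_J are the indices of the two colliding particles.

Answer: 7/2 0 1

Derivation:
Pair (0,1): pos 1,8 vel 1,-1 -> gap=7, closing at 2/unit, collide at t=7/2
Pair (1,2): pos 8,18 vel -1,4 -> not approaching (rel speed -5 <= 0)
Earliest collision: t=7/2 between 0 and 1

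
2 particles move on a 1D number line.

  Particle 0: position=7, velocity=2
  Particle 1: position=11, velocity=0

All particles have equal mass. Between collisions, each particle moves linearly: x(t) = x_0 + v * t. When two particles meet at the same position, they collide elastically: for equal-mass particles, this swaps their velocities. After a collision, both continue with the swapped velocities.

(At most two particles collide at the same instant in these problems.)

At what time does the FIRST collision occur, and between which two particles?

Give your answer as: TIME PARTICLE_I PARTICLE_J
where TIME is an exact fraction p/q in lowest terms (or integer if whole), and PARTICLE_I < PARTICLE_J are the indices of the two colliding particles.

Answer: 2 0 1

Derivation:
Pair (0,1): pos 7,11 vel 2,0 -> gap=4, closing at 2/unit, collide at t=2
Earliest collision: t=2 between 0 and 1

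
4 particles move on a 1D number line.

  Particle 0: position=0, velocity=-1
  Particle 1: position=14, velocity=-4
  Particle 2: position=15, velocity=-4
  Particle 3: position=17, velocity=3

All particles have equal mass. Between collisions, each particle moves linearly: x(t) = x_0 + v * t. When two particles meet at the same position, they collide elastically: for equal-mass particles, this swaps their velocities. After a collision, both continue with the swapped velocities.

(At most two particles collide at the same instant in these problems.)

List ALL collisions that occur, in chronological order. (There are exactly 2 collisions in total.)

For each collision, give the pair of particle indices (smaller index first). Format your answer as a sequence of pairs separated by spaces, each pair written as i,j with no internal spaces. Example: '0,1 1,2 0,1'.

Collision at t=14/3: particles 0 and 1 swap velocities; positions: p0=-14/3 p1=-14/3 p2=-11/3 p3=31; velocities now: v0=-4 v1=-1 v2=-4 v3=3
Collision at t=5: particles 1 and 2 swap velocities; positions: p0=-6 p1=-5 p2=-5 p3=32; velocities now: v0=-4 v1=-4 v2=-1 v3=3

Answer: 0,1 1,2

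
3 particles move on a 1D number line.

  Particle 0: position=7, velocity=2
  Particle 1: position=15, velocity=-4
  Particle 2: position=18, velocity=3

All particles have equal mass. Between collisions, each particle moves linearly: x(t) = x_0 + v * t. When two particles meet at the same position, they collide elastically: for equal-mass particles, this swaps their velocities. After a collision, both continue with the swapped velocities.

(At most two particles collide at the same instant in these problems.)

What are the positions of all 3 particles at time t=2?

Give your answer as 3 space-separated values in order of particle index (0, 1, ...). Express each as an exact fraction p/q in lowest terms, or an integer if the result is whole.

Answer: 7 11 24

Derivation:
Collision at t=4/3: particles 0 and 1 swap velocities; positions: p0=29/3 p1=29/3 p2=22; velocities now: v0=-4 v1=2 v2=3
Advance to t=2 (no further collisions before then); velocities: v0=-4 v1=2 v2=3; positions = 7 11 24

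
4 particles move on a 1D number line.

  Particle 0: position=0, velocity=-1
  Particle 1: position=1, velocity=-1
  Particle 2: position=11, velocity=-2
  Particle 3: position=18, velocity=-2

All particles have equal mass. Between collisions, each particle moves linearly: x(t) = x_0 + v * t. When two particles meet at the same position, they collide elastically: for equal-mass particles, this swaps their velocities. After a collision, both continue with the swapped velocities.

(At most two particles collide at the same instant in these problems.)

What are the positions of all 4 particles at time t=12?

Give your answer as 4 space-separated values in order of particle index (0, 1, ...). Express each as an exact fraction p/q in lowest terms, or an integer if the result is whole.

Answer: -13 -12 -11 -6

Derivation:
Collision at t=10: particles 1 and 2 swap velocities; positions: p0=-10 p1=-9 p2=-9 p3=-2; velocities now: v0=-1 v1=-2 v2=-1 v3=-2
Collision at t=11: particles 0 and 1 swap velocities; positions: p0=-11 p1=-11 p2=-10 p3=-4; velocities now: v0=-2 v1=-1 v2=-1 v3=-2
Advance to t=12 (no further collisions before then); velocities: v0=-2 v1=-1 v2=-1 v3=-2; positions = -13 -12 -11 -6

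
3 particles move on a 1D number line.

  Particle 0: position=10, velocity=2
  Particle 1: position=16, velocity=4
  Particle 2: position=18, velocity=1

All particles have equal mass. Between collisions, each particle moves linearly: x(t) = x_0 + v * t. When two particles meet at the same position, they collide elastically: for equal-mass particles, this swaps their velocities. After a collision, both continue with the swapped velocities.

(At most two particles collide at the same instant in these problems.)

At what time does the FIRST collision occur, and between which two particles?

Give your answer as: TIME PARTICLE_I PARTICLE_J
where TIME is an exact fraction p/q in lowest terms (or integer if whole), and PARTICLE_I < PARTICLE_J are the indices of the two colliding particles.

Answer: 2/3 1 2

Derivation:
Pair (0,1): pos 10,16 vel 2,4 -> not approaching (rel speed -2 <= 0)
Pair (1,2): pos 16,18 vel 4,1 -> gap=2, closing at 3/unit, collide at t=2/3
Earliest collision: t=2/3 between 1 and 2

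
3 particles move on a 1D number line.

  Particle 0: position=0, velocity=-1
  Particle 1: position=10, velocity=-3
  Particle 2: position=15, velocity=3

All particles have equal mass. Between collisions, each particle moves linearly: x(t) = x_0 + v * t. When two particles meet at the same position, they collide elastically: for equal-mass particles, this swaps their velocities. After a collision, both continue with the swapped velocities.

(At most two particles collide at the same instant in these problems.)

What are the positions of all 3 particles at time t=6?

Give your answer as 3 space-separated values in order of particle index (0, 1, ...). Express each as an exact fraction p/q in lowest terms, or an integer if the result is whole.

Collision at t=5: particles 0 and 1 swap velocities; positions: p0=-5 p1=-5 p2=30; velocities now: v0=-3 v1=-1 v2=3
Advance to t=6 (no further collisions before then); velocities: v0=-3 v1=-1 v2=3; positions = -8 -6 33

Answer: -8 -6 33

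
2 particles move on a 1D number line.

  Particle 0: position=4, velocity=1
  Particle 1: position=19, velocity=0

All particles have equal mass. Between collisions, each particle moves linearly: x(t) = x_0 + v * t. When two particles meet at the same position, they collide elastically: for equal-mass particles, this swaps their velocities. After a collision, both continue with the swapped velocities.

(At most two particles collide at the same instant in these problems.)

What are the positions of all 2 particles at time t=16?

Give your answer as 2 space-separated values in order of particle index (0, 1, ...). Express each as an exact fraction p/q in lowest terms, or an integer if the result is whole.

Collision at t=15: particles 0 and 1 swap velocities; positions: p0=19 p1=19; velocities now: v0=0 v1=1
Advance to t=16 (no further collisions before then); velocities: v0=0 v1=1; positions = 19 20

Answer: 19 20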